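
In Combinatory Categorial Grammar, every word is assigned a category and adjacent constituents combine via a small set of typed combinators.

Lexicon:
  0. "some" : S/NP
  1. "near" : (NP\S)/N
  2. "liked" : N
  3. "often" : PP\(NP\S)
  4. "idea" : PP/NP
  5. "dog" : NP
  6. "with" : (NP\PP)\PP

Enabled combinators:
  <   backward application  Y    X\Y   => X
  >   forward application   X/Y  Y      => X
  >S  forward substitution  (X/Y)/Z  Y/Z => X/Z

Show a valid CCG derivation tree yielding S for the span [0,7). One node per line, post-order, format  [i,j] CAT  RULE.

[0,1] S/NP  lex  "some"
[1,2] (NP\S)/N  lex  "near"
[2,3] N  lex  "liked"
[1,3] NP\S  >  k=2
[3,4] PP\(NP\S)  lex  "often"
[1,4] PP  <  k=3
[4,5] PP/NP  lex  "idea"
[5,6] NP  lex  "dog"
[4,6] PP  >  k=5
[6,7] (NP\PP)\PP  lex  "with"
[4,7] NP\PP  <  k=6
[1,7] NP  <  k=4
[0,7] S  >  k=1

[0,7] S   >
  [0,1] "some" : S/NP
  [1,7] NP   <
    [1,4] PP   <
      [1,3] NP\S   >
        [1,2] "near" : (NP\S)/N
        [2,3] "liked" : N
      [3,4] "often" : PP\(NP\S)
    [4,7] NP\PP   <
      [4,6] PP   >
        [4,5] "idea" : PP/NP
        [5,6] "dog" : NP
      [6,7] "with" : (NP\PP)\PP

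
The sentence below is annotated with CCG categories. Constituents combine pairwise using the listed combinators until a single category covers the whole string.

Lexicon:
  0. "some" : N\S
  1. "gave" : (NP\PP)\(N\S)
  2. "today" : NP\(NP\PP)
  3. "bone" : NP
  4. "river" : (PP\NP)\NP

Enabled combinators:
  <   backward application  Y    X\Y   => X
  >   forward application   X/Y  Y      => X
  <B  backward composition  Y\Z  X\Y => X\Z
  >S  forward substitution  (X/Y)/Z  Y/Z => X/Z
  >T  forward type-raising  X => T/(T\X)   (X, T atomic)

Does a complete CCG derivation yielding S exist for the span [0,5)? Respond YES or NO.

N\S (NP\PP)\(N\S) NP\(NP\PP) NP (PP\NP)\NP
CKY chart[0,5] = {N/(N\PP), NP/(NP\PP), PP, PP/(PP\PP), S/(S\PP)}; S ∉ chart

NO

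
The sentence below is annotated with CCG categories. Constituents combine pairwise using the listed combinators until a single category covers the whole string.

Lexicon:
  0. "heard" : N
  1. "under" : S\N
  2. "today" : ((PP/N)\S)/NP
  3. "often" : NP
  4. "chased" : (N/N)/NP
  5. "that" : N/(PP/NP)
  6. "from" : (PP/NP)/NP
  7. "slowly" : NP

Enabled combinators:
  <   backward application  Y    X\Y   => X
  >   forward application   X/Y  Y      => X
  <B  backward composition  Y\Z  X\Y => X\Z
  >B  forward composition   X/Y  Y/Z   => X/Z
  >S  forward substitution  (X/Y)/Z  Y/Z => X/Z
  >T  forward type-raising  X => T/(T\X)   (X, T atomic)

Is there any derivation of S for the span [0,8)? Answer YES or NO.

NO

N S\N ((PP/N)\S)/NP NP (N/N)/NP N/(PP/NP) (PP/NP)/NP NP
CKY chart[0,8] = {N/(N\PP), NP/(NP\PP), PP, PP/(NP\NP), PP/(N\N), PP/(PP\PP), S/(S\PP)}; S ∉ chart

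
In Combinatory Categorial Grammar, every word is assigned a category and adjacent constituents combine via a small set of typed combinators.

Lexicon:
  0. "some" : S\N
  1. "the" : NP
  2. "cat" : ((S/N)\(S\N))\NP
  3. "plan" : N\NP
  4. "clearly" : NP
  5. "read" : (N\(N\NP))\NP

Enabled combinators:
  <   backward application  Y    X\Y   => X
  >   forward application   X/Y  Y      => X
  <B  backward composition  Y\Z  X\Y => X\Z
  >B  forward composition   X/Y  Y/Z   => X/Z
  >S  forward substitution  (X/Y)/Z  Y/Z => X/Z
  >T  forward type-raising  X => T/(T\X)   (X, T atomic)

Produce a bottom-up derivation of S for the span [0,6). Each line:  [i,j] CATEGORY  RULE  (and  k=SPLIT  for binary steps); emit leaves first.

[0,6] S   >
  [0,3] S/N   <
    [0,1] "some" : S\N
    [1,3] (S/N)\(S\N)   <
      [1,2] "the" : NP
      [2,3] "cat" : ((S/N)\(S\N))\NP
  [3,6] N   <
    [3,4] "plan" : N\NP
    [4,6] N\(N\NP)   <
      [4,5] "clearly" : NP
      [5,6] "read" : (N\(N\NP))\NP

[0,1] S\N  lex  "some"
[1,2] NP  lex  "the"
[2,3] ((S/N)\(S\N))\NP  lex  "cat"
[1,3] (S/N)\(S\N)  <  k=2
[0,3] S/N  <  k=1
[3,4] N\NP  lex  "plan"
[4,5] NP  lex  "clearly"
[5,6] (N\(N\NP))\NP  lex  "read"
[4,6] N\(N\NP)  <  k=5
[3,6] N  <  k=4
[0,6] S  >  k=3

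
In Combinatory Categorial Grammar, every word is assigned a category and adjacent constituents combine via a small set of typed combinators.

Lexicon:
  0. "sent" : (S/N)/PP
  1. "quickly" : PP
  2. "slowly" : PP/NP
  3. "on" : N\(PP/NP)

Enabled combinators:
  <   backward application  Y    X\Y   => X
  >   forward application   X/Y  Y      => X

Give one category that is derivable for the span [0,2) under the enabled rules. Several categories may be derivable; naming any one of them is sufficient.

[0,4] S   >
  [0,2] S/N   >
    [0,1] "sent" : (S/N)/PP
    [1,2] "quickly" : PP
  [2,4] N   <
    [2,3] "slowly" : PP/NP
    [3,4] "on" : N\(PP/NP)

S/N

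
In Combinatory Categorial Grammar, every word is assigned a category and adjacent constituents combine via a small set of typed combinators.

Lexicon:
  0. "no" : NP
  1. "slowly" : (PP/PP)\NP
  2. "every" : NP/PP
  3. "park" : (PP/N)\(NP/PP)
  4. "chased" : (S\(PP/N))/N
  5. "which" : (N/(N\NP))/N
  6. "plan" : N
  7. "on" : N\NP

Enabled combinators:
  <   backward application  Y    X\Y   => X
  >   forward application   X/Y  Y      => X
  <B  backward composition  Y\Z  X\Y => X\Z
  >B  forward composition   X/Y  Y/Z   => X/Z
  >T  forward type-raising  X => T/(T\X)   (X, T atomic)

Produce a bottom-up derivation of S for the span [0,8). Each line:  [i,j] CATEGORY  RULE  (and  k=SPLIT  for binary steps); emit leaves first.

[0,1] NP  lex  "no"
[1,2] (PP/PP)\NP  lex  "slowly"
[0,2] PP/PP  <  k=1
[2,3] NP/PP  lex  "every"
[3,4] (PP/N)\(NP/PP)  lex  "park"
[2,4] PP/N  <  k=3
[0,4] PP/N  >B  k=2
[4,5] (S\(PP/N))/N  lex  "chased"
[5,6] (N/(N\NP))/N  lex  "which"
[6,7] N  lex  "plan"
[5,7] N/(N\NP)  >  k=6
[7,8] N\NP  lex  "on"
[5,8] N  >  k=7
[4,8] S\(PP/N)  >  k=5
[0,8] S  <  k=4

[0,8] S   <
  [0,4] PP/N   >B
    [0,2] PP/PP   <
      [0,1] "no" : NP
      [1,2] "slowly" : (PP/PP)\NP
    [2,4] PP/N   <
      [2,3] "every" : NP/PP
      [3,4] "park" : (PP/N)\(NP/PP)
  [4,8] S\(PP/N)   >
    [4,5] "chased" : (S\(PP/N))/N
    [5,8] N   >
      [5,7] N/(N\NP)   >
        [5,6] "which" : (N/(N\NP))/N
        [6,7] "plan" : N
      [7,8] "on" : N\NP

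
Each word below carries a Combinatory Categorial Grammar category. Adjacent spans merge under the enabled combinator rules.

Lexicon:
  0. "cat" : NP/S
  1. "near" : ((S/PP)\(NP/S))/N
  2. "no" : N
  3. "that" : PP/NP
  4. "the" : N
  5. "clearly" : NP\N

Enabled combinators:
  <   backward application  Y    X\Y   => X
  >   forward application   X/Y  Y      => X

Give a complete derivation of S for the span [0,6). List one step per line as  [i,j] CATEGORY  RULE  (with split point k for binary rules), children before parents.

[0,1] NP/S  lex  "cat"
[1,2] ((S/PP)\(NP/S))/N  lex  "near"
[2,3] N  lex  "no"
[1,3] (S/PP)\(NP/S)  >  k=2
[0,3] S/PP  <  k=1
[3,4] PP/NP  lex  "that"
[4,5] N  lex  "the"
[5,6] NP\N  lex  "clearly"
[4,6] NP  <  k=5
[3,6] PP  >  k=4
[0,6] S  >  k=3

[0,6] S   >
  [0,3] S/PP   <
    [0,1] "cat" : NP/S
    [1,3] (S/PP)\(NP/S)   >
      [1,2] "near" : ((S/PP)\(NP/S))/N
      [2,3] "no" : N
  [3,6] PP   >
    [3,4] "that" : PP/NP
    [4,6] NP   <
      [4,5] "the" : N
      [5,6] "clearly" : NP\N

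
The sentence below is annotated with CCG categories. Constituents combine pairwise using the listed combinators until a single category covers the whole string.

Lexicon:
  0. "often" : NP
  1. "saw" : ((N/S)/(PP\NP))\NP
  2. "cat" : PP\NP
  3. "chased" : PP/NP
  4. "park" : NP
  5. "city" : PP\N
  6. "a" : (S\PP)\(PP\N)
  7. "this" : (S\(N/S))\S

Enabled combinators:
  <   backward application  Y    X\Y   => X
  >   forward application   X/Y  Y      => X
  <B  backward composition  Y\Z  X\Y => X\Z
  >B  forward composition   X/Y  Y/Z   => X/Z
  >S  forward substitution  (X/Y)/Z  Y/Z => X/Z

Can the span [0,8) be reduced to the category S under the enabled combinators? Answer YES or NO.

YES

[0,8] S   <
  [0,3] N/S   >
    [0,2] (N/S)/(PP\NP)   <
      [0,1] "often" : NP
      [1,2] "saw" : ((N/S)/(PP\NP))\NP
    [2,3] "cat" : PP\NP
  [3,8] S\(N/S)   <
    [3,7] S   <
      [3,5] PP   >
        [3,4] "chased" : PP/NP
        [4,5] "park" : NP
      [5,7] S\PP   <
        [5,6] "city" : PP\N
        [6,7] "a" : (S\PP)\(PP\N)
    [7,8] "this" : (S\(N/S))\S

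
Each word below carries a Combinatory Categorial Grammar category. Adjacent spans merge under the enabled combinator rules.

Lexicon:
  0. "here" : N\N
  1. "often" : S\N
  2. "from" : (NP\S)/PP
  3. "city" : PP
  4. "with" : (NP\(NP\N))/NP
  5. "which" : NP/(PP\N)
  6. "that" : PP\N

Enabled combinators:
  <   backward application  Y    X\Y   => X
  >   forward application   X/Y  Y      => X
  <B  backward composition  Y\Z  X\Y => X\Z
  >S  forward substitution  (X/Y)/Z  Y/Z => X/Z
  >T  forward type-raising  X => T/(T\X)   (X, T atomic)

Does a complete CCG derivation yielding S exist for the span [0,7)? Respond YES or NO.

NO

N\N S\N (NP\S)/PP PP (NP\(NP\N))/NP NP/(PP\N) PP\N
CKY chart[0,7] = {N/(N\NP), NP, NP/(NP\NP), PP/(PP\NP), S/(S\NP)}; S ∉ chart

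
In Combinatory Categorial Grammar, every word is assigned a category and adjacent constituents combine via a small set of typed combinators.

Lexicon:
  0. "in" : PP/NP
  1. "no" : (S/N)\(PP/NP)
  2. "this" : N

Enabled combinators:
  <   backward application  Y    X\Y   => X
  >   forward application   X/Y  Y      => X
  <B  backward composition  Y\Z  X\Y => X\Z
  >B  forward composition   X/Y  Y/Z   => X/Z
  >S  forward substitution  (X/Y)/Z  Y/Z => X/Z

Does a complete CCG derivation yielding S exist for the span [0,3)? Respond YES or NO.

[0,3] S   >
  [0,2] S/N   <
    [0,1] "in" : PP/NP
    [1,2] "no" : (S/N)\(PP/NP)
  [2,3] "this" : N

YES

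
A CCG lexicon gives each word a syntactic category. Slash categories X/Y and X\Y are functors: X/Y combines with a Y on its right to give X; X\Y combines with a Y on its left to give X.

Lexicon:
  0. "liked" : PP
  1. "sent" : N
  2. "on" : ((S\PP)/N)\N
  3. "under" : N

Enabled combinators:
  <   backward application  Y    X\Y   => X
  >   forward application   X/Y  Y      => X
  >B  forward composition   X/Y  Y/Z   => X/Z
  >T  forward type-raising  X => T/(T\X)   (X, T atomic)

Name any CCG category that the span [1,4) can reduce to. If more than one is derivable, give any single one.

S\PP

[0,4] S   <
  [0,1] "liked" : PP
  [1,4] S\PP   >
    [1,3] (S\PP)/N   <
      [1,2] "sent" : N
      [2,3] "on" : ((S\PP)/N)\N
    [3,4] "under" : N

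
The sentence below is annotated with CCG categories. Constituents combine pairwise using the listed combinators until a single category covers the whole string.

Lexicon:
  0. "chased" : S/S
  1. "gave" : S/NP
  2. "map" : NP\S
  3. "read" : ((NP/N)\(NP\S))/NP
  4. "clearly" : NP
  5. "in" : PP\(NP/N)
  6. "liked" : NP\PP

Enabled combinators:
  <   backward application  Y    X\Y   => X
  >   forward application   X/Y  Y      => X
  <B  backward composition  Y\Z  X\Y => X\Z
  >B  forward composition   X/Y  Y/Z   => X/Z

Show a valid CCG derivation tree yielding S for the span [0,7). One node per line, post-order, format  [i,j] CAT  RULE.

[0,7] S   >
  [0,2] S/NP   >B
    [0,1] "chased" : S/S
    [1,2] "gave" : S/NP
  [2,7] NP   <
    [2,6] PP   <
      [2,5] NP/N   <
        [2,3] "map" : NP\S
        [3,5] (NP/N)\(NP\S)   >
          [3,4] "read" : ((NP/N)\(NP\S))/NP
          [4,5] "clearly" : NP
      [5,6] "in" : PP\(NP/N)
    [6,7] "liked" : NP\PP

[0,1] S/S  lex  "chased"
[1,2] S/NP  lex  "gave"
[0,2] S/NP  >B  k=1
[2,3] NP\S  lex  "map"
[3,4] ((NP/N)\(NP\S))/NP  lex  "read"
[4,5] NP  lex  "clearly"
[3,5] (NP/N)\(NP\S)  >  k=4
[2,5] NP/N  <  k=3
[5,6] PP\(NP/N)  lex  "in"
[2,6] PP  <  k=5
[6,7] NP\PP  lex  "liked"
[2,7] NP  <  k=6
[0,7] S  >  k=2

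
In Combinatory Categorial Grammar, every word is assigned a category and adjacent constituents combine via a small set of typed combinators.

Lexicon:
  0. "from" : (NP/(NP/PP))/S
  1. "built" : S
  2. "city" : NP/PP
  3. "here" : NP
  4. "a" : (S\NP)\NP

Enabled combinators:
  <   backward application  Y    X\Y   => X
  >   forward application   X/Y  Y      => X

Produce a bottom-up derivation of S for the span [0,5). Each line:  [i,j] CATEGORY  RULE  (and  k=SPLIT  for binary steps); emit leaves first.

[0,5] S   <
  [0,3] NP   >
    [0,2] NP/(NP/PP)   >
      [0,1] "from" : (NP/(NP/PP))/S
      [1,2] "built" : S
    [2,3] "city" : NP/PP
  [3,5] S\NP   <
    [3,4] "here" : NP
    [4,5] "a" : (S\NP)\NP

[0,1] (NP/(NP/PP))/S  lex  "from"
[1,2] S  lex  "built"
[0,2] NP/(NP/PP)  >  k=1
[2,3] NP/PP  lex  "city"
[0,3] NP  >  k=2
[3,4] NP  lex  "here"
[4,5] (S\NP)\NP  lex  "a"
[3,5] S\NP  <  k=4
[0,5] S  <  k=3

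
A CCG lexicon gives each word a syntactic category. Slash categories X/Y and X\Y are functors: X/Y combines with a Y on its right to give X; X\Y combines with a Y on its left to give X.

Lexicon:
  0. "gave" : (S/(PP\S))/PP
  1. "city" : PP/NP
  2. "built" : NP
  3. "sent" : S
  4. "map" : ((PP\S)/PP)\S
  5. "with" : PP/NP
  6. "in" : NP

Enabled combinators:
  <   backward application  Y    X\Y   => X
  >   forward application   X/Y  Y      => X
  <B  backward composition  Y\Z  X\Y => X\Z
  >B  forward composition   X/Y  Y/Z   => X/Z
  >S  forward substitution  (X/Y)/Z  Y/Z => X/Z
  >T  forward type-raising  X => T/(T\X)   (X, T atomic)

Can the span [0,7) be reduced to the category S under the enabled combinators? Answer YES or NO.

YES

[0,7] S   >
  [0,3] S/(PP\S)   >
    [0,1] "gave" : (S/(PP\S))/PP
    [1,3] PP   >
      [1,2] "city" : PP/NP
      [2,3] "built" : NP
  [3,7] PP\S   >
    [3,5] (PP\S)/PP   <
      [3,4] "sent" : S
      [4,5] "map" : ((PP\S)/PP)\S
    [5,7] PP   >
      [5,6] "with" : PP/NP
      [6,7] "in" : NP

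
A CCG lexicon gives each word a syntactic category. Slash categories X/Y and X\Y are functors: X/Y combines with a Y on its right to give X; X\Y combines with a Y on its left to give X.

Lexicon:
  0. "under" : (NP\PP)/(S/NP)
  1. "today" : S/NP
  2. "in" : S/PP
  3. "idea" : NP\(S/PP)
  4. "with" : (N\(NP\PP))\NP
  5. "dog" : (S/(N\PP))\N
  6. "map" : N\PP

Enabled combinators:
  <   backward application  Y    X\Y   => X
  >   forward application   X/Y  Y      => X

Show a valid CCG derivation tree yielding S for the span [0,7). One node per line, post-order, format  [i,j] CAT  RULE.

[0,1] (NP\PP)/(S/NP)  lex  "under"
[1,2] S/NP  lex  "today"
[0,2] NP\PP  >  k=1
[2,3] S/PP  lex  "in"
[3,4] NP\(S/PP)  lex  "idea"
[2,4] NP  <  k=3
[4,5] (N\(NP\PP))\NP  lex  "with"
[2,5] N\(NP\PP)  <  k=4
[0,5] N  <  k=2
[5,6] (S/(N\PP))\N  lex  "dog"
[0,6] S/(N\PP)  <  k=5
[6,7] N\PP  lex  "map"
[0,7] S  >  k=6

[0,7] S   >
  [0,6] S/(N\PP)   <
    [0,5] N   <
      [0,2] NP\PP   >
        [0,1] "under" : (NP\PP)/(S/NP)
        [1,2] "today" : S/NP
      [2,5] N\(NP\PP)   <
        [2,4] NP   <
          [2,3] "in" : S/PP
          [3,4] "idea" : NP\(S/PP)
        [4,5] "with" : (N\(NP\PP))\NP
    [5,6] "dog" : (S/(N\PP))\N
  [6,7] "map" : N\PP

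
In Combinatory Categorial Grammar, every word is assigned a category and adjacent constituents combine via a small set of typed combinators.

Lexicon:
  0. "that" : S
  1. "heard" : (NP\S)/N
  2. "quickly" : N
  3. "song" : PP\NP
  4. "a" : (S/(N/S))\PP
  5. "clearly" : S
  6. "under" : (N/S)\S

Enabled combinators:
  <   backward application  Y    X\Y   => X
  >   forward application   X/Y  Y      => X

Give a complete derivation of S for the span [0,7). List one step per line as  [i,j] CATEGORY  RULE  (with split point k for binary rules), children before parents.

[0,7] S   >
  [0,5] S/(N/S)   <
    [0,4] PP   <
      [0,3] NP   <
        [0,1] "that" : S
        [1,3] NP\S   >
          [1,2] "heard" : (NP\S)/N
          [2,3] "quickly" : N
      [3,4] "song" : PP\NP
    [4,5] "a" : (S/(N/S))\PP
  [5,7] N/S   <
    [5,6] "clearly" : S
    [6,7] "under" : (N/S)\S

[0,1] S  lex  "that"
[1,2] (NP\S)/N  lex  "heard"
[2,3] N  lex  "quickly"
[1,3] NP\S  >  k=2
[0,3] NP  <  k=1
[3,4] PP\NP  lex  "song"
[0,4] PP  <  k=3
[4,5] (S/(N/S))\PP  lex  "a"
[0,5] S/(N/S)  <  k=4
[5,6] S  lex  "clearly"
[6,7] (N/S)\S  lex  "under"
[5,7] N/S  <  k=6
[0,7] S  >  k=5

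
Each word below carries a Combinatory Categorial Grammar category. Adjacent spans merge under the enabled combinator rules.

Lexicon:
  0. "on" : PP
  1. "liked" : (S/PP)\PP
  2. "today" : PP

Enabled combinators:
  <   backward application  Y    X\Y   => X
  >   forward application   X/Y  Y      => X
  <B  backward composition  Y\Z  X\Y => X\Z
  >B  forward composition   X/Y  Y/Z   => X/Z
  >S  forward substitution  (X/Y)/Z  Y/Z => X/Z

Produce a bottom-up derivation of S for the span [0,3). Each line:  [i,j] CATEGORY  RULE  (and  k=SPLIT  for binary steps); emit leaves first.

[0,1] PP  lex  "on"
[1,2] (S/PP)\PP  lex  "liked"
[0,2] S/PP  <  k=1
[2,3] PP  lex  "today"
[0,3] S  >  k=2

[0,3] S   >
  [0,2] S/PP   <
    [0,1] "on" : PP
    [1,2] "liked" : (S/PP)\PP
  [2,3] "today" : PP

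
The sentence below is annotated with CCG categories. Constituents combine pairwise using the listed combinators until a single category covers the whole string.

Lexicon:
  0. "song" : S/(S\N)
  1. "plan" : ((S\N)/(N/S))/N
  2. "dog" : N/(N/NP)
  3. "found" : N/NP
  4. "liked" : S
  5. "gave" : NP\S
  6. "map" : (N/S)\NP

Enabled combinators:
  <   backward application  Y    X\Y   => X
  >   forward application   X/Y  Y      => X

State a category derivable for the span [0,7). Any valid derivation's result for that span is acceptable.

[0,7] S   >
  [0,1] "song" : S/(S\N)
  [1,7] S\N   >
    [1,4] (S\N)/(N/S)   >
      [1,2] "plan" : ((S\N)/(N/S))/N
      [2,4] N   >
        [2,3] "dog" : N/(N/NP)
        [3,4] "found" : N/NP
    [4,7] N/S   <
      [4,6] NP   <
        [4,5] "liked" : S
        [5,6] "gave" : NP\S
      [6,7] "map" : (N/S)\NP

S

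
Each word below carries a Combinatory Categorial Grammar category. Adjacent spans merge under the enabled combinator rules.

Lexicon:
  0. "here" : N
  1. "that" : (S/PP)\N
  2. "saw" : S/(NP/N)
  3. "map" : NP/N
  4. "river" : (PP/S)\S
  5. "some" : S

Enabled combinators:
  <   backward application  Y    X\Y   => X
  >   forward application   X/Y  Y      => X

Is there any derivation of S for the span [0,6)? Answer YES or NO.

[0,6] S   >
  [0,2] S/PP   <
    [0,1] "here" : N
    [1,2] "that" : (S/PP)\N
  [2,6] PP   >
    [2,5] PP/S   <
      [2,4] S   >
        [2,3] "saw" : S/(NP/N)
        [3,4] "map" : NP/N
      [4,5] "river" : (PP/S)\S
    [5,6] "some" : S

YES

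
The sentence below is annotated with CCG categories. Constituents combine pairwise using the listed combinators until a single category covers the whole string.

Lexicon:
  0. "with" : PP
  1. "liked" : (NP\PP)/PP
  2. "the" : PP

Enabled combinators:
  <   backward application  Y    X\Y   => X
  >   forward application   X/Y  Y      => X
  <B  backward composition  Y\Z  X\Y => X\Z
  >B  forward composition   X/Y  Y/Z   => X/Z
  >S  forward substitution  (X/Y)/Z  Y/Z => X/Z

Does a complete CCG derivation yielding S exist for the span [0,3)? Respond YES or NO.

PP (NP\PP)/PP PP
CKY chart[0,3] = {NP}; S ∉ chart

NO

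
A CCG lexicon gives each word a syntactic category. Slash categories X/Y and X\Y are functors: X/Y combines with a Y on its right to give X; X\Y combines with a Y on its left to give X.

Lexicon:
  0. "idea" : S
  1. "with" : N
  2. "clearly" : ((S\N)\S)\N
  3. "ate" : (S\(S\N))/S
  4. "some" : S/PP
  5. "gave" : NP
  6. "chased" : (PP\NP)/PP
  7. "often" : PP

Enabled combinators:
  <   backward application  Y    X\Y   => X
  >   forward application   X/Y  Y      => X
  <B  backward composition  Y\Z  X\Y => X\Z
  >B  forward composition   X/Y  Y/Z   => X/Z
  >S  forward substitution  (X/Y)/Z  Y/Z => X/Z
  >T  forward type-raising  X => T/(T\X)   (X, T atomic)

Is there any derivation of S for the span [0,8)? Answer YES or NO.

[0,8] S   <
  [0,3] S\N   <
    [0,1] "idea" : S
    [1,3] (S\N)\S   <
      [1,2] "with" : N
      [2,3] "clearly" : ((S\N)\S)\N
  [3,8] S\(S\N)   >
    [3,4] "ate" : (S\(S\N))/S
    [4,8] S   >
      [4,5] "some" : S/PP
      [5,8] PP   >
        [5,6] PP/(PP\NP)   >T
          [5,6] "gave" : NP
        [6,8] PP\NP   >
          [6,7] "chased" : (PP\NP)/PP
          [7,8] "often" : PP

YES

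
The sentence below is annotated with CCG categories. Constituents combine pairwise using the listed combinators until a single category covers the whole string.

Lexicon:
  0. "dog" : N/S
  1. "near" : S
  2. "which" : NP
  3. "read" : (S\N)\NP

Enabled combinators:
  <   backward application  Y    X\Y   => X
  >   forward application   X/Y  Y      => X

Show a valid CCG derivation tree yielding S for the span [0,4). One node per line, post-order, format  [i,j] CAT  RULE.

[0,1] N/S  lex  "dog"
[1,2] S  lex  "near"
[0,2] N  >  k=1
[2,3] NP  lex  "which"
[3,4] (S\N)\NP  lex  "read"
[2,4] S\N  <  k=3
[0,4] S  <  k=2

[0,4] S   <
  [0,2] N   >
    [0,1] "dog" : N/S
    [1,2] "near" : S
  [2,4] S\N   <
    [2,3] "which" : NP
    [3,4] "read" : (S\N)\NP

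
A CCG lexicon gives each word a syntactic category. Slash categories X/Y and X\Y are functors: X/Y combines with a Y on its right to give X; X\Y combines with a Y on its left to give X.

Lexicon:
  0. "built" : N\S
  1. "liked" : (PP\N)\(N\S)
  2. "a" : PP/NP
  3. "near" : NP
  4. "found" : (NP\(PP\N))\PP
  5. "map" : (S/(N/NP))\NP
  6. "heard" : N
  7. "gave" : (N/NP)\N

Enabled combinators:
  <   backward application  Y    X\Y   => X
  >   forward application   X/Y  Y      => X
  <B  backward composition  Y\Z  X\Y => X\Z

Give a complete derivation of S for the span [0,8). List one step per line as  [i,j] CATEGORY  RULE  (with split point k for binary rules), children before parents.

[0,8] S   >
  [0,6] S/(N/NP)   <
    [0,5] NP   <
      [0,2] PP\N   <
        [0,1] "built" : N\S
        [1,2] "liked" : (PP\N)\(N\S)
      [2,5] NP\(PP\N)   <
        [2,4] PP   >
          [2,3] "a" : PP/NP
          [3,4] "near" : NP
        [4,5] "found" : (NP\(PP\N))\PP
    [5,6] "map" : (S/(N/NP))\NP
  [6,8] N/NP   <
    [6,7] "heard" : N
    [7,8] "gave" : (N/NP)\N

[0,1] N\S  lex  "built"
[1,2] (PP\N)\(N\S)  lex  "liked"
[0,2] PP\N  <  k=1
[2,3] PP/NP  lex  "a"
[3,4] NP  lex  "near"
[2,4] PP  >  k=3
[4,5] (NP\(PP\N))\PP  lex  "found"
[2,5] NP\(PP\N)  <  k=4
[0,5] NP  <  k=2
[5,6] (S/(N/NP))\NP  lex  "map"
[0,6] S/(N/NP)  <  k=5
[6,7] N  lex  "heard"
[7,8] (N/NP)\N  lex  "gave"
[6,8] N/NP  <  k=7
[0,8] S  >  k=6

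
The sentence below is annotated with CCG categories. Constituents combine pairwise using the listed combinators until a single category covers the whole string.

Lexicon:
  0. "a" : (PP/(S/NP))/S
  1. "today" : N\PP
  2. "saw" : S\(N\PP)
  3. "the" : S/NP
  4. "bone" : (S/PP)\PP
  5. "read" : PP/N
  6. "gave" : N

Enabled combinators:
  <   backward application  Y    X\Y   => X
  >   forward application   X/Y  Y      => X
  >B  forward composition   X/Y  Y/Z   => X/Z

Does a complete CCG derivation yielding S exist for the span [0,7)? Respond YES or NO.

YES

[0,7] S   >
  [0,5] S/PP   <
    [0,4] PP   >
      [0,3] PP/(S/NP)   >
        [0,1] "a" : (PP/(S/NP))/S
        [1,3] S   <
          [1,2] "today" : N\PP
          [2,3] "saw" : S\(N\PP)
      [3,4] "the" : S/NP
    [4,5] "bone" : (S/PP)\PP
  [5,7] PP   >
    [5,6] "read" : PP/N
    [6,7] "gave" : N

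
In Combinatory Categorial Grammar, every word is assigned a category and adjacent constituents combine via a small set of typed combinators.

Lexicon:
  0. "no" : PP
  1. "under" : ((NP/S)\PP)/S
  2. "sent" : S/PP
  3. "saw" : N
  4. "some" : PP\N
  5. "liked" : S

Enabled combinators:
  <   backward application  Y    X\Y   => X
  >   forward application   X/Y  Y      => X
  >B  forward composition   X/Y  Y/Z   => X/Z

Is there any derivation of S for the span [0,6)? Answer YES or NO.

PP ((NP/S)\PP)/S S/PP N PP\N S
CKY chart[0,6] = {NP}; S ∉ chart

NO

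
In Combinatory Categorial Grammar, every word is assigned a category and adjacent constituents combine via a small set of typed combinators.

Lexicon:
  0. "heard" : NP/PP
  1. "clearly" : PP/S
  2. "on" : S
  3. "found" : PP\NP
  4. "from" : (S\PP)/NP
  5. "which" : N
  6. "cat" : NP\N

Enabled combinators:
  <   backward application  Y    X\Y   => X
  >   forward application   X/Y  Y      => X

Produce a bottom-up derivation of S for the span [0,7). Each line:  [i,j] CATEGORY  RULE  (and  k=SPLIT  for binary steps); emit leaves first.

[0,7] S   <
  [0,4] PP   <
    [0,3] NP   >
      [0,1] "heard" : NP/PP
      [1,3] PP   >
        [1,2] "clearly" : PP/S
        [2,3] "on" : S
    [3,4] "found" : PP\NP
  [4,7] S\PP   >
    [4,5] "from" : (S\PP)/NP
    [5,7] NP   <
      [5,6] "which" : N
      [6,7] "cat" : NP\N

[0,1] NP/PP  lex  "heard"
[1,2] PP/S  lex  "clearly"
[2,3] S  lex  "on"
[1,3] PP  >  k=2
[0,3] NP  >  k=1
[3,4] PP\NP  lex  "found"
[0,4] PP  <  k=3
[4,5] (S\PP)/NP  lex  "from"
[5,6] N  lex  "which"
[6,7] NP\N  lex  "cat"
[5,7] NP  <  k=6
[4,7] S\PP  >  k=5
[0,7] S  <  k=4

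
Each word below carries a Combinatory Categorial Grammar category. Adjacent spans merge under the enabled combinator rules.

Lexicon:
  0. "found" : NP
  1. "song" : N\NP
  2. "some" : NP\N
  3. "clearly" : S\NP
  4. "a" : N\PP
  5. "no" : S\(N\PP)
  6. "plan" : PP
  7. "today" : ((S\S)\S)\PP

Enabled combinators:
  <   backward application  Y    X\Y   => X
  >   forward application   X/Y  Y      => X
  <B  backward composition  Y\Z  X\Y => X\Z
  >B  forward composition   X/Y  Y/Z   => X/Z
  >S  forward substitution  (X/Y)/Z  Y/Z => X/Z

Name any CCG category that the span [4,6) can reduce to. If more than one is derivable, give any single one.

[0,8] S   <
  [0,1] "found" : NP
  [1,8] S\NP   <B
    [1,3] NP\NP   <B
      [1,2] "song" : N\NP
      [2,3] "some" : NP\N
    [3,8] S\NP   <B
      [3,4] "clearly" : S\NP
      [4,8] S\S   <
        [4,6] S   <
          [4,5] "a" : N\PP
          [5,6] "no" : S\(N\PP)
        [6,8] (S\S)\S   <
          [6,7] "plan" : PP
          [7,8] "today" : ((S\S)\S)\PP

S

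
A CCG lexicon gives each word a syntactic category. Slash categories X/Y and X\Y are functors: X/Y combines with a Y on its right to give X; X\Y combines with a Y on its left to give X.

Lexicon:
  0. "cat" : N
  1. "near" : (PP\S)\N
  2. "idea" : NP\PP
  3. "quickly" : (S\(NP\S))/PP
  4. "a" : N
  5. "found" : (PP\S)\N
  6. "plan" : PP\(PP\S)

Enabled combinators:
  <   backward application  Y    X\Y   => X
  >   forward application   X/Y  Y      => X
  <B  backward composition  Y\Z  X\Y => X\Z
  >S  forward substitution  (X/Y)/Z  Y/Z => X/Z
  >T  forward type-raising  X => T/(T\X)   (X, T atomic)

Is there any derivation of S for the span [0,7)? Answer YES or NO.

YES

[0,7] S   <
  [0,3] NP\S   <B
    [0,2] PP\S   <
      [0,1] "cat" : N
      [1,2] "near" : (PP\S)\N
    [2,3] "idea" : NP\PP
  [3,7] S\(NP\S)   >
    [3,4] "quickly" : (S\(NP\S))/PP
    [4,7] PP   <
      [4,6] PP\S   <
        [4,5] "a" : N
        [5,6] "found" : (PP\S)\N
      [6,7] "plan" : PP\(PP\S)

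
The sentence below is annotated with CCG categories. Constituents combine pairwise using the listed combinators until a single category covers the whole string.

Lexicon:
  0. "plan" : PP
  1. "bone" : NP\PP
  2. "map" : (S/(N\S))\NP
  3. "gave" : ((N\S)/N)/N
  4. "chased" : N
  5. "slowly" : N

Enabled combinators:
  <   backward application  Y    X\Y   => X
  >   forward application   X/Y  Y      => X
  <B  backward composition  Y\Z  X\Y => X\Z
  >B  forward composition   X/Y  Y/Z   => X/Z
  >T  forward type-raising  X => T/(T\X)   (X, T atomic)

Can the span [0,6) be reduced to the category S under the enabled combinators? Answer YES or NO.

[0,6] S   >
  [0,3] S/(N\S)   <
    [0,2] NP   <
      [0,1] "plan" : PP
      [1,2] "bone" : NP\PP
    [2,3] "map" : (S/(N\S))\NP
  [3,6] N\S   >
    [3,5] (N\S)/N   >
      [3,4] "gave" : ((N\S)/N)/N
      [4,5] "chased" : N
    [5,6] "slowly" : N

YES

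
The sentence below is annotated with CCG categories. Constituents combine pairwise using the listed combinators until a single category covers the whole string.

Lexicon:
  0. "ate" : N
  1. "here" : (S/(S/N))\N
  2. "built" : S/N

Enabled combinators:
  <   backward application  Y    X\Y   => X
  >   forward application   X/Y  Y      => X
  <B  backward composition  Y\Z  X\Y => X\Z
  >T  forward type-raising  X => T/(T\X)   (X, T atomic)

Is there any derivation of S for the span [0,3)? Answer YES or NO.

[0,3] S   >
  [0,2] S/(S/N)   <
    [0,1] "ate" : N
    [1,2] "here" : (S/(S/N))\N
  [2,3] "built" : S/N

YES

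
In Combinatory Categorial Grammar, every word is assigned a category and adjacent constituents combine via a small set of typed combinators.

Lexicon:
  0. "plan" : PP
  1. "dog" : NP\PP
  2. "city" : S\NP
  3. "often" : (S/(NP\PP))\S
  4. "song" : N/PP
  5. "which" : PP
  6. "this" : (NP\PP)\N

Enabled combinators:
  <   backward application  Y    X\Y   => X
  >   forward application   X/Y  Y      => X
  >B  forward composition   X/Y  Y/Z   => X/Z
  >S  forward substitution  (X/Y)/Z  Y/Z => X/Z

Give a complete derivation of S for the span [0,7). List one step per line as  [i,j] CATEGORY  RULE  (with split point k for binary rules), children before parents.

[0,7] S   >
  [0,4] S/(NP\PP)   <
    [0,3] S   <
      [0,2] NP   <
        [0,1] "plan" : PP
        [1,2] "dog" : NP\PP
      [2,3] "city" : S\NP
    [3,4] "often" : (S/(NP\PP))\S
  [4,7] NP\PP   <
    [4,6] N   >
      [4,5] "song" : N/PP
      [5,6] "which" : PP
    [6,7] "this" : (NP\PP)\N

[0,1] PP  lex  "plan"
[1,2] NP\PP  lex  "dog"
[0,2] NP  <  k=1
[2,3] S\NP  lex  "city"
[0,3] S  <  k=2
[3,4] (S/(NP\PP))\S  lex  "often"
[0,4] S/(NP\PP)  <  k=3
[4,5] N/PP  lex  "song"
[5,6] PP  lex  "which"
[4,6] N  >  k=5
[6,7] (NP\PP)\N  lex  "this"
[4,7] NP\PP  <  k=6
[0,7] S  >  k=4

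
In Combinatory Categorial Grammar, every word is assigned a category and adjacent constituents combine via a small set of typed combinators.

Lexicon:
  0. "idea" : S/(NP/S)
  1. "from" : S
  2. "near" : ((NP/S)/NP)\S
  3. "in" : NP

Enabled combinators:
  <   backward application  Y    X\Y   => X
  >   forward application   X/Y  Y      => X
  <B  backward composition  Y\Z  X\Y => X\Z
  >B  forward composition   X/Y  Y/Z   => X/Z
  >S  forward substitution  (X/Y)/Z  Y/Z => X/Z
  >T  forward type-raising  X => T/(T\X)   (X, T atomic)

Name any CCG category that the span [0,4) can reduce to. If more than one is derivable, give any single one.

[0,4] S   >
  [0,1] "idea" : S/(NP/S)
  [1,4] NP/S   >
    [1,3] (NP/S)/NP   <
      [1,2] "from" : S
      [2,3] "near" : ((NP/S)/NP)\S
    [3,4] "in" : NP

S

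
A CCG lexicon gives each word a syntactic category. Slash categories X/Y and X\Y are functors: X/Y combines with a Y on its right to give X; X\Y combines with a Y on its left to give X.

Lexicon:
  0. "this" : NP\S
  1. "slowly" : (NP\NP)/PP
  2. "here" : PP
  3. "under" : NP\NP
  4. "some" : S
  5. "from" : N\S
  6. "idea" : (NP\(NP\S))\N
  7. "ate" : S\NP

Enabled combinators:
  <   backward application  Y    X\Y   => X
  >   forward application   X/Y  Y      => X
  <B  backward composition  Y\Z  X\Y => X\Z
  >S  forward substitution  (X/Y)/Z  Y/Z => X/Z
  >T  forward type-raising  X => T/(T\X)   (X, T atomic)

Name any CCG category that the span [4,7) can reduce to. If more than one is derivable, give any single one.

NP\(NP\S)

[0,8] S   <
  [0,7] NP   <
    [0,4] NP\S   <B
      [0,1] "this" : NP\S
      [1,4] NP\NP   <B
        [1,3] NP\NP   >
          [1,2] "slowly" : (NP\NP)/PP
          [2,3] "here" : PP
        [3,4] "under" : NP\NP
    [4,7] NP\(NP\S)   <
      [4,6] N   <
        [4,5] "some" : S
        [5,6] "from" : N\S
      [6,7] "idea" : (NP\(NP\S))\N
  [7,8] "ate" : S\NP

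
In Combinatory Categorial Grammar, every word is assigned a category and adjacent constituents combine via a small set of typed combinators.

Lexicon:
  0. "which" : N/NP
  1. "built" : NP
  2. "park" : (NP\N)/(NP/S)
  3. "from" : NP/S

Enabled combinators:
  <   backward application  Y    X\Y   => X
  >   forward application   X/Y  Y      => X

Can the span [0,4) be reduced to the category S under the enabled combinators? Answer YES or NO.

NO

N/NP NP (NP\N)/(NP/S) NP/S
CKY chart[0,4] = {NP}; S ∉ chart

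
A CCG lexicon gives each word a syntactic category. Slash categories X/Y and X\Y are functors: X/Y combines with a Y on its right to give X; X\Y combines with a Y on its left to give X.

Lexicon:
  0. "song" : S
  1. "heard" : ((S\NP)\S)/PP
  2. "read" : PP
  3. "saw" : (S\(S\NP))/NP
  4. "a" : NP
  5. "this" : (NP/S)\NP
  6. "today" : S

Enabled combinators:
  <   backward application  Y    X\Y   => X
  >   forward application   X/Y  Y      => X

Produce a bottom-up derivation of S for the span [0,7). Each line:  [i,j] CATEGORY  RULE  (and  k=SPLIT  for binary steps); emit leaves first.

[0,1] S  lex  "song"
[1,2] ((S\NP)\S)/PP  lex  "heard"
[2,3] PP  lex  "read"
[1,3] (S\NP)\S  >  k=2
[0,3] S\NP  <  k=1
[3,4] (S\(S\NP))/NP  lex  "saw"
[4,5] NP  lex  "a"
[5,6] (NP/S)\NP  lex  "this"
[4,6] NP/S  <  k=5
[6,7] S  lex  "today"
[4,7] NP  >  k=6
[3,7] S\(S\NP)  >  k=4
[0,7] S  <  k=3

[0,7] S   <
  [0,3] S\NP   <
    [0,1] "song" : S
    [1,3] (S\NP)\S   >
      [1,2] "heard" : ((S\NP)\S)/PP
      [2,3] "read" : PP
  [3,7] S\(S\NP)   >
    [3,4] "saw" : (S\(S\NP))/NP
    [4,7] NP   >
      [4,6] NP/S   <
        [4,5] "a" : NP
        [5,6] "this" : (NP/S)\NP
      [6,7] "today" : S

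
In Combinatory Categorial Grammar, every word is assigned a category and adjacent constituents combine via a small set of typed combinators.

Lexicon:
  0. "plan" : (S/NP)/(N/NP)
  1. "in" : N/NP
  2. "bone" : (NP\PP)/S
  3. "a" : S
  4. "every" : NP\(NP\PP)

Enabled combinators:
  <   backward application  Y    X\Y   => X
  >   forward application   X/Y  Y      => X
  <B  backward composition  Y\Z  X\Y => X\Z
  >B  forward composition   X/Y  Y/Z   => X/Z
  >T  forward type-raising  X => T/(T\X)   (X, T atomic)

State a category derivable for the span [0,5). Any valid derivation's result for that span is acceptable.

[0,5] S   >
  [0,2] S/NP   >
    [0,1] "plan" : (S/NP)/(N/NP)
    [1,2] "in" : N/NP
  [2,5] NP   <
    [2,4] NP\PP   >
      [2,3] "bone" : (NP\PP)/S
      [3,4] "a" : S
    [4,5] "every" : NP\(NP\PP)

S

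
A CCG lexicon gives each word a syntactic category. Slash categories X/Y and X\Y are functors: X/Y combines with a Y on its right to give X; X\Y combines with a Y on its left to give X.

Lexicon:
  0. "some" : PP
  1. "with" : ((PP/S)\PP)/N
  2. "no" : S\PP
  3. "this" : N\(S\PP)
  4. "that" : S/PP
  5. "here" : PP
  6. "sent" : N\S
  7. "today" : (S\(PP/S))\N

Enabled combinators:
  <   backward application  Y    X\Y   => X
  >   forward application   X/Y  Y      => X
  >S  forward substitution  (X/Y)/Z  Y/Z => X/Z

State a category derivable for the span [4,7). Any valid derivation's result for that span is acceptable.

[0,8] S   <
  [0,4] PP/S   <
    [0,1] "some" : PP
    [1,4] (PP/S)\PP   >
      [1,2] "with" : ((PP/S)\PP)/N
      [2,4] N   <
        [2,3] "no" : S\PP
        [3,4] "this" : N\(S\PP)
  [4,8] S\(PP/S)   <
    [4,7] N   <
      [4,6] S   >
        [4,5] "that" : S/PP
        [5,6] "here" : PP
      [6,7] "sent" : N\S
    [7,8] "today" : (S\(PP/S))\N

N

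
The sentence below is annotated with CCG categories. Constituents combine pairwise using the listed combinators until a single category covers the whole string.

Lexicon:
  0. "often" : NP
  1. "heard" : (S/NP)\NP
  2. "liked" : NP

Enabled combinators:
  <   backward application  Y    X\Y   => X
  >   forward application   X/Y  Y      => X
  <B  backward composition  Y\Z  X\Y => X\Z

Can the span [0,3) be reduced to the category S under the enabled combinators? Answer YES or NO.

[0,3] S   >
  [0,2] S/NP   <
    [0,1] "often" : NP
    [1,2] "heard" : (S/NP)\NP
  [2,3] "liked" : NP

YES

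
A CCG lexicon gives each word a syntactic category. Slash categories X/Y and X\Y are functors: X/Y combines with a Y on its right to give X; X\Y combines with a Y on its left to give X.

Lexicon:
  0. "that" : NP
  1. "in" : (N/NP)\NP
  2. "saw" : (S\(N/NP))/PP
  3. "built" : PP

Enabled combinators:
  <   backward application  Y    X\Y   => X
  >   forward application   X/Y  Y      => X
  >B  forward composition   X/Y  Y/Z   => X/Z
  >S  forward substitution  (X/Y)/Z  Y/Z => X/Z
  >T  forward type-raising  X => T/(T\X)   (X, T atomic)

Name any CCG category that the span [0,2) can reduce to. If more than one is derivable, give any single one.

N/NP

[0,4] S   <
  [0,2] N/NP   <
    [0,1] "that" : NP
    [1,2] "in" : (N/NP)\NP
  [2,4] S\(N/NP)   >
    [2,3] "saw" : (S\(N/NP))/PP
    [3,4] "built" : PP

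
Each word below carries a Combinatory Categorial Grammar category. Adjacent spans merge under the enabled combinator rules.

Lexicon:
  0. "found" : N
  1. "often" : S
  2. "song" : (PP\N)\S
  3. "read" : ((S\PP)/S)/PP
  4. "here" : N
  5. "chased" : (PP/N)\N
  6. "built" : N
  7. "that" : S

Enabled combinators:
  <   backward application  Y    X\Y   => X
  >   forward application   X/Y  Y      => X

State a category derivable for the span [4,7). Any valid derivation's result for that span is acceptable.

[0,8] S   <
  [0,3] PP   <
    [0,1] "found" : N
    [1,3] PP\N   <
      [1,2] "often" : S
      [2,3] "song" : (PP\N)\S
  [3,8] S\PP   >
    [3,7] (S\PP)/S   >
      [3,4] "read" : ((S\PP)/S)/PP
      [4,7] PP   >
        [4,6] PP/N   <
          [4,5] "here" : N
          [5,6] "chased" : (PP/N)\N
        [6,7] "built" : N
    [7,8] "that" : S

PP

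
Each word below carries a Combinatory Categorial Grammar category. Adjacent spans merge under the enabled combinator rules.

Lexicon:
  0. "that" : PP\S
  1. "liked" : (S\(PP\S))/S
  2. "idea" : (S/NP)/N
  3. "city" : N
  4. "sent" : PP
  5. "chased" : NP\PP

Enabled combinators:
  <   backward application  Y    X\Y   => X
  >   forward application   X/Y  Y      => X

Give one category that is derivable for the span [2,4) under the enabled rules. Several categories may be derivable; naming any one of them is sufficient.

[0,6] S   <
  [0,1] "that" : PP\S
  [1,6] S\(PP\S)   >
    [1,2] "liked" : (S\(PP\S))/S
    [2,6] S   >
      [2,4] S/NP   >
        [2,3] "idea" : (S/NP)/N
        [3,4] "city" : N
      [4,6] NP   <
        [4,5] "sent" : PP
        [5,6] "chased" : NP\PP

S/NP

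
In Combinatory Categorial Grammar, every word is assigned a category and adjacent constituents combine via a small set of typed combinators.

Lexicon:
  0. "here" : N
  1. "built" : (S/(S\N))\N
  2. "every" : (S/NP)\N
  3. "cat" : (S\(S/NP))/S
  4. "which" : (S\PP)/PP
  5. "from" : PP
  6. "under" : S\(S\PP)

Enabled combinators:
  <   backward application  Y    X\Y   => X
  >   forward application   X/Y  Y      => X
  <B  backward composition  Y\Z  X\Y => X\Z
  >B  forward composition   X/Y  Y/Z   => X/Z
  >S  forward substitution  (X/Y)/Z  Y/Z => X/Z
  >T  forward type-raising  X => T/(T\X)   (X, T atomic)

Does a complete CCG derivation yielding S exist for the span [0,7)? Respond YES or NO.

[0,7] S   >
  [0,2] S/(S\N)   <
    [0,1] "here" : N
    [1,2] "built" : (S/(S\N))\N
  [2,7] S\N   <B
    [2,3] "every" : (S/NP)\N
    [3,7] S\(S/NP)   >
      [3,4] "cat" : (S\(S/NP))/S
      [4,7] S   <
        [4,6] S\PP   >
          [4,5] "which" : (S\PP)/PP
          [5,6] "from" : PP
        [6,7] "under" : S\(S\PP)

YES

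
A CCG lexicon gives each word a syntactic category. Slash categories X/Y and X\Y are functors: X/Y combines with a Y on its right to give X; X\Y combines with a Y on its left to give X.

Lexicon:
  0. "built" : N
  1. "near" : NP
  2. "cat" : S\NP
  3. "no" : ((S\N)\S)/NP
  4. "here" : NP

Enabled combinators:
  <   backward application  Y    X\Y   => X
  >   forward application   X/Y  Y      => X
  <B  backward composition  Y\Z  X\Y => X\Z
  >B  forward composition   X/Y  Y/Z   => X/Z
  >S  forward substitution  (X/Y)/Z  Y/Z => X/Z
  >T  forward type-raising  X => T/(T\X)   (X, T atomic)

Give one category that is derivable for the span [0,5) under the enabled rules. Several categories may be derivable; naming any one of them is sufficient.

[0,5] S   <
  [0,1] "built" : N
  [1,5] S\N   <
    [1,3] S   >
      [1,2] S/(S\NP)   >T
        [1,2] "near" : NP
      [2,3] "cat" : S\NP
    [3,5] (S\N)\S   >
      [3,4] "no" : ((S\N)\S)/NP
      [4,5] "here" : NP

S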